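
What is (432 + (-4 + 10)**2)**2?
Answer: 219024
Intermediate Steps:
(432 + (-4 + 10)**2)**2 = (432 + 6**2)**2 = (432 + 36)**2 = 468**2 = 219024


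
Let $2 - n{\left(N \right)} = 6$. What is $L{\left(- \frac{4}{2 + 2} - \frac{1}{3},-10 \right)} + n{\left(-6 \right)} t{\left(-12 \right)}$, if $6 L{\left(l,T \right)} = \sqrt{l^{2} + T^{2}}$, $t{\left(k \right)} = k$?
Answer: $48 + \frac{\sqrt{229}}{9} \approx 49.681$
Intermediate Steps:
$n{\left(N \right)} = -4$ ($n{\left(N \right)} = 2 - 6 = -4$)
$L{\left(l,T \right)} = \frac{\sqrt{T^{2} + l^{2}}}{6}$ ($L{\left(l,T \right)} = \frac{\sqrt{l^{2} + T^{2}}}{6} = \frac{\sqrt{T^{2} + l^{2}}}{6}$)
$L{\left(- \frac{4}{2 + 2} - \frac{1}{3},-10 \right)} + n{\left(-6 \right)} t{\left(-12 \right)} = \frac{\sqrt{\left(-10\right)^{2} + \left(- \frac{4}{2 + 2} - \frac{1}{3}\right)^{2}}}{6} - -48 = \frac{\sqrt{100 + \left(- \frac{4}{4} - \frac{1}{3}\right)^{2}}}{6} + 48 = \frac{\sqrt{100 + \left(\left(-4\right) \frac{1}{4} - \frac{1}{3}\right)^{2}}}{6} + 48 = \frac{\sqrt{100 + \left(-1 - \frac{1}{3}\right)^{2}}}{6} + 48 = \frac{\sqrt{100 + \left(- \frac{4}{3}\right)^{2}}}{6} + 48 = \frac{\sqrt{100 + \frac{16}{9}}}{6} + 48 = \frac{\sqrt{\frac{916}{9}}}{6} + 48 = \frac{\frac{2}{3} \sqrt{229}}{6} + 48 = \frac{\sqrt{229}}{9} + 48 = 48 + \frac{\sqrt{229}}{9}$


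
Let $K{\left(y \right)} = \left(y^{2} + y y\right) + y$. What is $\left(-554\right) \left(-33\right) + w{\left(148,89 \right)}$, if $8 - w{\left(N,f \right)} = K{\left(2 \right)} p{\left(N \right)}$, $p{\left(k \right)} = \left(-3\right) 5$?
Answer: $18440$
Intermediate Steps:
$K{\left(y \right)} = y + 2 y^{2}$ ($K{\left(y \right)} = \left(y^{2} + y^{2}\right) + y = 2 y^{2} + y = y + 2 y^{2}$)
$p{\left(k \right)} = -15$
$w{\left(N,f \right)} = 158$ ($w{\left(N,f \right)} = 8 - 2 \left(1 + 2 \cdot 2\right) \left(-15\right) = 8 - 2 \left(1 + 4\right) \left(-15\right) = 8 - 2 \cdot 5 \left(-15\right) = 8 - 10 \left(-15\right) = 8 - -150 = 8 + 150 = 158$)
$\left(-554\right) \left(-33\right) + w{\left(148,89 \right)} = \left(-554\right) \left(-33\right) + 158 = 18282 + 158 = 18440$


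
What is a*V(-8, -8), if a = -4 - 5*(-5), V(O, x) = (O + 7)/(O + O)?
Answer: 21/16 ≈ 1.3125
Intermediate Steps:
V(O, x) = (7 + O)/(2*O) (V(O, x) = (7 + O)/((2*O)) = (7 + O)*(1/(2*O)) = (7 + O)/(2*O))
a = 21 (a = -4 + 25 = 21)
a*V(-8, -8) = 21*((½)*(7 - 8)/(-8)) = 21*((½)*(-⅛)*(-1)) = 21*(1/16) = 21/16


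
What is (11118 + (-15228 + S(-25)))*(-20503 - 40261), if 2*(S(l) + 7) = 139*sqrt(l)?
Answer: 250165388 - 21115490*I ≈ 2.5017e+8 - 2.1115e+7*I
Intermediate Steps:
S(l) = -7 + 139*sqrt(l)/2 (S(l) = -7 + (139*sqrt(l))/2 = -7 + 139*sqrt(l)/2)
(11118 + (-15228 + S(-25)))*(-20503 - 40261) = (11118 + (-15228 + (-7 + 139*sqrt(-25)/2)))*(-20503 - 40261) = (11118 + (-15228 + (-7 + 139*(5*I)/2)))*(-60764) = (11118 + (-15228 + (-7 + 695*I/2)))*(-60764) = (11118 + (-15235 + 695*I/2))*(-60764) = (-4117 + 695*I/2)*(-60764) = 250165388 - 21115490*I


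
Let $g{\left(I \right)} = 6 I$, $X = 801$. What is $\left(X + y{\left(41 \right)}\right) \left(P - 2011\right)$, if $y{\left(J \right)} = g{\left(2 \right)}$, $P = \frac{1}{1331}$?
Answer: $- \frac{2176108320}{1331} \approx -1.6349 \cdot 10^{6}$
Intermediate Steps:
$P = \frac{1}{1331} \approx 0.00075131$
$y{\left(J \right)} = 12$ ($y{\left(J \right)} = 6 \cdot 2 = 12$)
$\left(X + y{\left(41 \right)}\right) \left(P - 2011\right) = \left(801 + 12\right) \left(\frac{1}{1331} - 2011\right) = 813 \left(- \frac{2676640}{1331}\right) = - \frac{2176108320}{1331}$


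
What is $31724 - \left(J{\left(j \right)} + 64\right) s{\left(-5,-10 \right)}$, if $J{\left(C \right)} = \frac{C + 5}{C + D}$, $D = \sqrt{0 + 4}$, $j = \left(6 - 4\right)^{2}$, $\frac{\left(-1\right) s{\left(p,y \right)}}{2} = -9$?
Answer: $30545$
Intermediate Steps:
$s{\left(p,y \right)} = 18$ ($s{\left(p,y \right)} = \left(-2\right) \left(-9\right) = 18$)
$j = 4$ ($j = 2^{2} = 4$)
$D = 2$ ($D = \sqrt{4} = 2$)
$J{\left(C \right)} = \frac{5 + C}{2 + C}$ ($J{\left(C \right)} = \frac{C + 5}{C + 2} = \frac{5 + C}{2 + C}$)
$31724 - \left(J{\left(j \right)} + 64\right) s{\left(-5,-10 \right)} = 31724 - \left(\frac{5 + 4}{2 + 4} + 64\right) 18 = 31724 - \left(\frac{1}{6} \cdot 9 + 64\right) 18 = 31724 - \left(\frac{3}{2} + 64\right) 18 = 31724 - \frac{131}{2} \cdot 18 = 31724 - 1179 = 30545$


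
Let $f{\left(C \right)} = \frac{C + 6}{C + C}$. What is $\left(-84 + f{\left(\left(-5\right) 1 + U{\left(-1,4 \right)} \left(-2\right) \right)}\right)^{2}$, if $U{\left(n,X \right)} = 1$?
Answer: $\frac{1380625}{196} \approx 7044.0$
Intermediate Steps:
$f{\left(C \right)} = \frac{6 + C}{2 C}$
$\left(-84 + f{\left(\left(-5\right) 1 + U{\left(-1,4 \right)} \left(-2\right) \right)}\right)^{2} = \left(-84 + \frac{6 + \left(\left(-5\right) 1 + 1 \left(-2\right)\right)}{2 \left(\left(-5\right) 1 + 1 \left(-2\right)\right)}\right)^{2} = \left(-84 + \frac{6 - 7}{2 \left(-5 - 2\right)}\right)^{2} = \left(-84 + \frac{6 - 7}{2 \left(-7\right)}\right)^{2} = \left(-84 + \frac{1}{2} \left(- \frac{1}{7}\right) \left(-1\right)\right)^{2} = \left(-84 + \frac{1}{14}\right)^{2} = \left(- \frac{1175}{14}\right)^{2} = \frac{1380625}{196}$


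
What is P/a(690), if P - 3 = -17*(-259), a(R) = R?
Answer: 2203/345 ≈ 6.3855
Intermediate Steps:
P = 4406 (P = 3 - 17*(-259) = 3 + 4403 = 4406)
P/a(690) = 4406/690 = 4406*(1/690) = 2203/345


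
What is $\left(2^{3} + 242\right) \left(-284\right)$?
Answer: $-71000$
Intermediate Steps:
$\left(2^{3} + 242\right) \left(-284\right) = \left(8 + 242\right) \left(-284\right) = 250 \left(-284\right) = -71000$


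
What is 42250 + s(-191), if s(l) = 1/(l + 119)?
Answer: 3041999/72 ≈ 42250.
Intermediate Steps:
s(l) = 1/(119 + l)
42250 + s(-191) = 42250 + 1/(119 - 191) = 42250 + 1/(-72) = 42250 - 1/72 = 3041999/72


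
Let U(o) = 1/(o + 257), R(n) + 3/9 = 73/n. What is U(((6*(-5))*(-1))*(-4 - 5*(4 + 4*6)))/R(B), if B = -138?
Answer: 138/483497 ≈ 0.00028542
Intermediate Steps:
R(n) = -1/3 + 73/n
U(o) = 1/(257 + o)
U(((6*(-5))*(-1))*(-4 - 5*(4 + 4*6)))/R(B) = 1/((257 + ((6*(-5))*(-1))*(-4 - 5*(4 + 4*6)))*(((1/3)*(219 - 1*(-138))/(-138)))) = 1/((257 + (-30*(-1))*(-4 - 5*(4 + 24)))*(((1/3)*(-1/138)*(219 + 138)))) = 1/((257 + 30*(-4 - 5*28))*(((1/3)*(-1/138)*357))) = 1/((257 + 30*(-4 - 140))*(-119/138)) = -138/119/(257 + 30*(-144)) = -138/119/(257 - 4320) = -138/119/(-4063) = -1/4063*(-138/119) = 138/483497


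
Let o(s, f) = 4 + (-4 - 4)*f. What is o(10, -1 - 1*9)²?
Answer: 7056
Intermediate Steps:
o(s, f) = 4 - 8*f
o(10, -1 - 1*9)² = (4 - 8*(-1 - 1*9))² = (4 - 8*(-1 - 9))² = (4 - 8*(-10))² = (4 + 80)² = 84² = 7056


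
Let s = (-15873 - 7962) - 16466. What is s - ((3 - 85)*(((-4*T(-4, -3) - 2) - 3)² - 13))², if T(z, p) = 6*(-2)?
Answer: -22665945005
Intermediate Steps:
T(z, p) = -12
s = -40301 (s = -23835 - 16466 = -40301)
s - ((3 - 85)*(((-4*T(-4, -3) - 2) - 3)² - 13))² = -40301 - ((3 - 85)*(((-4*(-12) - 2) - 3)² - 13))² = -40301 - (-82*(((48 - 2) - 3)² - 13))² = -40301 - (-82*((46 - 3)² - 13))² = -40301 - (-82*(43² - 13))² = -40301 - (-82*(1849 - 13))² = -40301 - (-82*1836)² = -40301 - 1*(-150552)² = -40301 - 1*22665904704 = -40301 - 22665904704 = -22665945005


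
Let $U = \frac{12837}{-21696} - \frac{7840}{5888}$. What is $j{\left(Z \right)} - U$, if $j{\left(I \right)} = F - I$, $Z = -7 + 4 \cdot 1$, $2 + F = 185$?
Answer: $\frac{31258393}{166336} \approx 187.92$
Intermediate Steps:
$F = 183$ ($F = -2 + 185 = 183$)
$Z = -3$ ($Z = -7 + 4 = -3$)
$j{\left(I \right)} = 183 - I$
$U = - \frac{319897}{166336}$ ($U = 12837 \left(- \frac{1}{21696}\right) - \frac{245}{184} = - \frac{4279}{7232} - \frac{245}{184} = - \frac{319897}{166336} \approx -1.9232$)
$j{\left(Z \right)} - U = \left(183 - -3\right) - - \frac{319897}{166336} = \left(183 + 3\right) + \frac{319897}{166336} = 186 + \frac{319897}{166336} = \frac{31258393}{166336}$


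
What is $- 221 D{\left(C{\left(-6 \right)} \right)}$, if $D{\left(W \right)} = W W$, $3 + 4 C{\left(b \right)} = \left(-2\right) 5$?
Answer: $- \frac{37349}{16} \approx -2334.3$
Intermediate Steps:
$C{\left(b \right)} = - \frac{13}{4}$ ($C{\left(b \right)} = - \frac{3}{4} + \frac{\left(-2\right) 5}{4} = - \frac{3}{4} + \frac{1}{4} \left(-10\right) = - \frac{3}{4} - \frac{5}{2} = - \frac{13}{4}$)
$D{\left(W \right)} = W^{2}$
$- 221 D{\left(C{\left(-6 \right)} \right)} = - 221 \left(- \frac{13}{4}\right)^{2} = \left(-221\right) \frac{169}{16} = - \frac{37349}{16}$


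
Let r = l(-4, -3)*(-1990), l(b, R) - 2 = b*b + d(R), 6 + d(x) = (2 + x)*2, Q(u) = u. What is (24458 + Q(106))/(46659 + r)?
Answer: 24564/26759 ≈ 0.91797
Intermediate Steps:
d(x) = -2 + 2*x (d(x) = -6 + (2 + x)*2 = -6 + (4 + 2*x) = -2 + 2*x)
l(b, R) = b² + 2*R (l(b, R) = 2 + (b*b + (-2 + 2*R)) = 2 + (b² + (-2 + 2*R)) = 2 + (-2 + b² + 2*R) = b² + 2*R)
r = -19900 (r = ((-4)² + 2*(-3))*(-1990) = (16 - 6)*(-1990) = 10*(-1990) = -19900)
(24458 + Q(106))/(46659 + r) = (24458 + 106)/(46659 - 19900) = 24564/26759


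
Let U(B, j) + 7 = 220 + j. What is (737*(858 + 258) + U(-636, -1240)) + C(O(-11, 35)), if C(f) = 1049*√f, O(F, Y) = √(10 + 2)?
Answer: 821465 + 1049*√2*3^(¼) ≈ 8.2342e+5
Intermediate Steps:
O(F, Y) = 2*√3 (O(F, Y) = √12 = 2*√3)
U(B, j) = 213 + j (U(B, j) = -7 + (220 + j) = 213 + j)
(737*(858 + 258) + U(-636, -1240)) + C(O(-11, 35)) = (737*(858 + 258) + (213 - 1240)) + 1049*√(2*√3) = (737*1116 - 1027) + 1049*(√2*3^(¼)) = (822492 - 1027) + 1049*√2*3^(¼) = 821465 + 1049*√2*3^(¼)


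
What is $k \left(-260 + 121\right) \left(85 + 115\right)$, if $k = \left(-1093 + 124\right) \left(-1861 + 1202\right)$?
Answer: $-17752273800$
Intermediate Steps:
$k = 638571$ ($k = \left(-969\right) \left(-659\right) = 638571$)
$k \left(-260 + 121\right) \left(85 + 115\right) = 638571 \left(-260 + 121\right) \left(85 + 115\right) = 638571 \left(\left(-139\right) 200\right) = 638571 \left(-27800\right) = -17752273800$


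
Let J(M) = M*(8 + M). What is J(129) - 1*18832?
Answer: -1159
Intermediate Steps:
J(129) - 1*18832 = 129*(8 + 129) - 1*18832 = 129*137 - 18832 = 17673 - 18832 = -1159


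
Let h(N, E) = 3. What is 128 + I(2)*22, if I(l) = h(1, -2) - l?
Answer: 150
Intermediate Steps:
I(l) = 3 - l
128 + I(2)*22 = 128 + (3 - 1*2)*22 = 128 + (3 - 2)*22 = 128 + 1*22 = 128 + 22 = 150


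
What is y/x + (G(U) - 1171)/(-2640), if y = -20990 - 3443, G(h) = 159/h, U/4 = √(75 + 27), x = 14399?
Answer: -4331081/3455760 - 53*√102/359040 ≈ -1.2548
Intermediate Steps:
U = 4*√102 (U = 4*√(75 + 27) = 4*√102 ≈ 40.398)
y = -24433
y/x + (G(U) - 1171)/(-2640) = -24433/14399 + (159/((4*√102)) - 1171)/(-2640) = -24433*1/14399 + (159*(√102/408) - 1171)*(-1/2640) = -24433/14399 + (53*√102/136 - 1171)*(-1/2640) = -24433/14399 + (-1171 + 53*√102/136)*(-1/2640) = -24433/14399 + (1171/2640 - 53*√102/359040) = -4331081/3455760 - 53*√102/359040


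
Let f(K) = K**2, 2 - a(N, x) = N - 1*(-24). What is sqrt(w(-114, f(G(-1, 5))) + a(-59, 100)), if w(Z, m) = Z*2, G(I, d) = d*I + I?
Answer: I*sqrt(191) ≈ 13.82*I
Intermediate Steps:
G(I, d) = I + I*d (G(I, d) = I*d + I = I + I*d)
a(N, x) = -22 - N (a(N, x) = 2 - (N - 1*(-24)) = 2 - (N + 24) = 2 - (24 + N) = 2 + (-24 - N) = -22 - N)
w(Z, m) = 2*Z
sqrt(w(-114, f(G(-1, 5))) + a(-59, 100)) = sqrt(2*(-114) + (-22 - 1*(-59))) = sqrt(-228 + (-22 + 59)) = sqrt(-228 + 37) = sqrt(-191) = I*sqrt(191)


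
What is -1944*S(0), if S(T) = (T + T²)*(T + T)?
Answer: 0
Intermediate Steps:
S(T) = 2*T*(T + T²) (S(T) = (T + T²)*(2*T) = 2*T*(T + T²))
-1944*S(0) = -3888*0²*(1 + 0) = -3888*0 = -1944*0 = 0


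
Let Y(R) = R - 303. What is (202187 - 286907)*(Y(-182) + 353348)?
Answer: -29894553360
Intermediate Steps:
Y(R) = -303 + R
(202187 - 286907)*(Y(-182) + 353348) = (202187 - 286907)*((-303 - 182) + 353348) = -84720*(-485 + 353348) = -84720*352863 = -29894553360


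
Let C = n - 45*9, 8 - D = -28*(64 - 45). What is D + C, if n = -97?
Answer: 38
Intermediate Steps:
D = 540 (D = 8 - (-28)*(64 - 45) = 8 - (-28)*19 = 8 - 1*(-532) = 8 + 532 = 540)
C = -502 (C = -97 - 45*9 = -97 - 405 = -502)
D + C = 540 - 502 = 38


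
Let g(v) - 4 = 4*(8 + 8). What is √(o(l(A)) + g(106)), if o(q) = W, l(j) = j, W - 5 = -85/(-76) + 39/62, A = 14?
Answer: √103725845/1178 ≈ 8.6457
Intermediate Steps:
W = 15897/2356 (W = 5 + (-85/(-76) + 39/62) = 5 + (-85*(-1/76) + 39*(1/62)) = 5 + (85/76 + 39/62) = 5 + 4117/2356 = 15897/2356 ≈ 6.7475)
g(v) = 68 (g(v) = 4 + 4*(8 + 8) = 4 + 4*16 = 4 + 64 = 68)
o(q) = 15897/2356
√(o(l(A)) + g(106)) = √(15897/2356 + 68) = √(176105/2356) = √103725845/1178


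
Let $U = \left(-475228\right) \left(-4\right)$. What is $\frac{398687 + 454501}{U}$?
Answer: $\frac{213297}{475228} \approx 0.44883$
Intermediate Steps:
$U = 1900912$
$\frac{398687 + 454501}{U} = \frac{398687 + 454501}{1900912} = 853188 \cdot \frac{1}{1900912} = \frac{213297}{475228}$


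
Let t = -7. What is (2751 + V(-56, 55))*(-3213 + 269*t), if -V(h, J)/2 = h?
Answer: -14589848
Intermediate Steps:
V(h, J) = -2*h
(2751 + V(-56, 55))*(-3213 + 269*t) = (2751 - 2*(-56))*(-3213 + 269*(-7)) = (2751 + 112)*(-3213 - 1883) = 2863*(-5096) = -14589848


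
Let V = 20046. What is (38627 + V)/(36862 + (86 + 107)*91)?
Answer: 58673/54425 ≈ 1.0781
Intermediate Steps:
(38627 + V)/(36862 + (86 + 107)*91) = (38627 + 20046)/(36862 + (86 + 107)*91) = 58673/(36862 + 193*91) = 58673/(36862 + 17563) = 58673/54425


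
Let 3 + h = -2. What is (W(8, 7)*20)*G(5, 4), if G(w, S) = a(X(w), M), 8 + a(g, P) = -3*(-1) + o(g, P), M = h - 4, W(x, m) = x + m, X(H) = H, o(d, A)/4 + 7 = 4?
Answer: -5100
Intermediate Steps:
h = -5 (h = -3 - 2 = -5)
o(d, A) = -12 (o(d, A) = -28 + 4*4 = -28 + 16 = -12)
W(x, m) = m + x
M = -9 (M = -5 - 4 = -9)
a(g, P) = -17 (a(g, P) = -8 + (-3*(-1) - 12) = -8 + (3 - 12) = -8 - 9 = -17)
G(w, S) = -17
(W(8, 7)*20)*G(5, 4) = ((7 + 8)*20)*(-17) = (15*20)*(-17) = 300*(-17) = -5100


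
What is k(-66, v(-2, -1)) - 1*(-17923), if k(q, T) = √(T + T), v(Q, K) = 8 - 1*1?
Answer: 17923 + √14 ≈ 17927.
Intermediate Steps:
v(Q, K) = 7 (v(Q, K) = 8 - 1 = 7)
k(q, T) = √2*√T (k(q, T) = √(2*T) = √2*√T)
k(-66, v(-2, -1)) - 1*(-17923) = √2*√7 - 1*(-17923) = √14 + 17923 = 17923 + √14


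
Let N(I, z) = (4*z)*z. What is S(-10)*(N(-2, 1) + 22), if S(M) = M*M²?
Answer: -26000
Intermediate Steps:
S(M) = M³
N(I, z) = 4*z²
S(-10)*(N(-2, 1) + 22) = (-10)³*(4*1² + 22) = -1000*(4*1 + 22) = -1000*(4 + 22) = -1000*26 = -26000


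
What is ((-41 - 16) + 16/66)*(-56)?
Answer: 104888/33 ≈ 3178.4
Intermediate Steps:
((-41 - 16) + 16/66)*(-56) = (-57 + 16*(1/66))*(-56) = (-57 + 8/33)*(-56) = -1873/33*(-56) = 104888/33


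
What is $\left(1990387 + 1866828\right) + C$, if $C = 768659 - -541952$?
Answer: $5167826$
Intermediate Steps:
$C = 1310611$ ($C = 768659 + 541952 = 1310611$)
$\left(1990387 + 1866828\right) + C = \left(1990387 + 1866828\right) + 1310611 = 3857215 + 1310611 = 5167826$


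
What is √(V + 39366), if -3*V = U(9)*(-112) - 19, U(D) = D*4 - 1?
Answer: √40679 ≈ 201.69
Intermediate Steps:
U(D) = -1 + 4*D (U(D) = 4*D - 1 = -1 + 4*D)
V = 1313 (V = -((-1 + 4*9)*(-112) - 19)/3 = -((-1 + 36)*(-112) - 19)/3 = -(35*(-112) - 19)/3 = -(-3920 - 19)/3 = -⅓*(-3939) = 1313)
√(V + 39366) = √(1313 + 39366) = √40679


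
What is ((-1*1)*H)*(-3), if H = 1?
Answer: 3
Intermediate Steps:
((-1*1)*H)*(-3) = (-1*1*1)*(-3) = -1*1*(-3) = -1*(-3) = 3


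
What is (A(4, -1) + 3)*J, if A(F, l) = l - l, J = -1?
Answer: -3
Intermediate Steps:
A(F, l) = 0
(A(4, -1) + 3)*J = (0 + 3)*(-1) = 3*(-1) = -3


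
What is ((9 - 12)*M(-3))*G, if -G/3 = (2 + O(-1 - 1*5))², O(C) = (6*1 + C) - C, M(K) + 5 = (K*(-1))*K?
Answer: -8064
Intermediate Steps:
M(K) = -5 - K² (M(K) = -5 + (K*(-1))*K = -5 + (-K)*K = -5 - K²)
O(C) = 6 (O(C) = (6 + C) - C = 6)
G = -192 (G = -3*(2 + 6)² = -3*8² = -3*64 = -192)
((9 - 12)*M(-3))*G = ((9 - 12)*(-5 - 1*(-3)²))*(-192) = -3*(-5 - 1*9)*(-192) = -3*(-5 - 9)*(-192) = -3*(-14)*(-192) = 42*(-192) = -8064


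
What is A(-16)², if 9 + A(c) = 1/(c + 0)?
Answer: 21025/256 ≈ 82.129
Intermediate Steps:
A(c) = -9 + 1/c (A(c) = -9 + 1/(c + 0) = -9 + 1/c)
A(-16)² = (-9 + 1/(-16))² = (-9 - 1/16)² = (-145/16)² = 21025/256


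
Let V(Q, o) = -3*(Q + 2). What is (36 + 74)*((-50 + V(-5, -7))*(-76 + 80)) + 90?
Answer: -17950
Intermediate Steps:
V(Q, o) = -6 - 3*Q (V(Q, o) = -3*(2 + Q) = -6 - 3*Q)
(36 + 74)*((-50 + V(-5, -7))*(-76 + 80)) + 90 = (36 + 74)*((-50 + (-6 - 3*(-5)))*(-76 + 80)) + 90 = 110*((-50 + (-6 + 15))*4) + 90 = 110*((-50 + 9)*4) + 90 = 110*(-41*4) + 90 = 110*(-164) + 90 = -18040 + 90 = -17950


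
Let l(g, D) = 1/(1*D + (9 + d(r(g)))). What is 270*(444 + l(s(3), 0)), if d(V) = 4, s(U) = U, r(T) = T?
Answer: 1558710/13 ≈ 1.1990e+5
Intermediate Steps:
l(g, D) = 1/(13 + D) (l(g, D) = 1/(1*D + (9 + 4)) = 1/(D + 13) = 1/(13 + D))
270*(444 + l(s(3), 0)) = 270*(444 + 1/(13 + 0)) = 270*(444 + 1/13) = 270*(5773/13) = 1558710/13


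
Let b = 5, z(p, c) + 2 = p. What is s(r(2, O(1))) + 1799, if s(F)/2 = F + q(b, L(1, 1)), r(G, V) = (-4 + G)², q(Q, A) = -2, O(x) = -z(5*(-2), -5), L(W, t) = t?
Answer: 1803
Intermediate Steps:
z(p, c) = -2 + p
O(x) = 12 (O(x) = -(-2 + 5*(-2)) = -(-2 - 10) = -1*(-12) = 12)
s(F) = -4 + 2*F (s(F) = 2*(F - 2) = 2*(-2 + F) = -4 + 2*F)
s(r(2, O(1))) + 1799 = (-4 + 2*(-4 + 2)²) + 1799 = (-4 + 2*(-2)²) + 1799 = (-4 + 2*4) + 1799 = (-4 + 8) + 1799 = 4 + 1799 = 1803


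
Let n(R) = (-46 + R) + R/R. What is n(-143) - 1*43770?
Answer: -43958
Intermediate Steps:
n(R) = -45 + R (n(R) = (-46 + R) + 1 = -45 + R)
n(-143) - 1*43770 = (-45 - 143) - 1*43770 = -188 - 43770 = -43958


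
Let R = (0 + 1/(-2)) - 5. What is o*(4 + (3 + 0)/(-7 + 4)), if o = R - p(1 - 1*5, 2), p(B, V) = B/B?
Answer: -39/2 ≈ -19.500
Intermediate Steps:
p(B, V) = 1
R = -11/2 (R = (0 - 1/2) - 5 = -1/2 - 5 = -11/2 ≈ -5.5000)
o = -13/2 (o = -11/2 - 1*1 = -11/2 - 1 = -13/2 ≈ -6.5000)
o*(4 + (3 + 0)/(-7 + 4)) = -13*(4 + (3 + 0)/(-7 + 4))/2 = -13*(4 + 3/(-3))/2 = -13*(4 + 3*(-1/3))/2 = -13*(4 - 1)/2 = -13/2*3 = -39/2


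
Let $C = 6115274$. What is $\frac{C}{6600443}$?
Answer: $\frac{6115274}{6600443} \approx 0.92649$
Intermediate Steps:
$\frac{C}{6600443} = \frac{6115274}{6600443}$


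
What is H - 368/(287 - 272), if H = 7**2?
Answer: 367/15 ≈ 24.467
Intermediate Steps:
H = 49
H - 368/(287 - 272) = 49 - 368/(287 - 272) = 49 - 368/15 = 367/15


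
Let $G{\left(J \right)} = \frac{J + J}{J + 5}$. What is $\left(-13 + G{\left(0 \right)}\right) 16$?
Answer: $-208$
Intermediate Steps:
$G{\left(J \right)} = \frac{2 J}{5 + J}$
$\left(-13 + G{\left(0 \right)}\right) 16 = \left(-13 + 2 \cdot 0 \frac{1}{5 + 0}\right) 16 = \left(-13 + 2 \cdot 0 \cdot \frac{1}{5}\right) 16 = \left(-13 + 0\right) 16 = \left(-13\right) 16 = -208$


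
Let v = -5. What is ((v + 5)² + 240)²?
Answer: 57600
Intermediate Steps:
((v + 5)² + 240)² = ((-5 + 5)² + 240)² = (0² + 240)² = (0 + 240)² = 240² = 57600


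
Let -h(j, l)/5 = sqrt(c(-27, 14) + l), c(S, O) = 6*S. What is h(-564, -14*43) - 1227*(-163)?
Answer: 200001 - 10*I*sqrt(191) ≈ 2.0e+5 - 138.2*I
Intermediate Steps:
h(j, l) = -5*sqrt(-162 + l) (h(j, l) = -5*sqrt(6*(-27) + l) = -5*sqrt(-162 + l))
h(-564, -14*43) - 1227*(-163) = -5*sqrt(-162 - 14*43) - 1227*(-163) = -5*sqrt(-162 - 602) + 200001 = -10*I*sqrt(191) + 200001 = 200001 - 10*I*sqrt(191)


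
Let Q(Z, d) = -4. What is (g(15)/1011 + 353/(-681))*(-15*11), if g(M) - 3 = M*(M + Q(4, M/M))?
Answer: 4445375/76499 ≈ 58.110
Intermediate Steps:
g(M) = 3 + M*(-4 + M) (g(M) = 3 + M*(M - 4) = 3 + M*(-4 + M))
(g(15)/1011 + 353/(-681))*(-15*11) = ((3 + 15² - 4*15)/1011 + 353/(-681))*(-15*11) = ((3 + 225 - 60)*(1/1011) + 353*(-1/681))*(-165) = (168*(1/1011) - 353/681)*(-165) = (56/337 - 353/681)*(-165) = -80825/229497*(-165) = 4445375/76499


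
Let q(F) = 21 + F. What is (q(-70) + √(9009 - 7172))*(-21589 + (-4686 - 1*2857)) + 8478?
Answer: 1435946 - 29132*√1837 ≈ 1.8734e+5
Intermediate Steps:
(q(-70) + √(9009 - 7172))*(-21589 + (-4686 - 1*2857)) + 8478 = ((21 - 70) + √(9009 - 7172))*(-21589 + (-4686 - 1*2857)) + 8478 = (-49 + √1837)*(-21589 + (-4686 - 2857)) + 8478 = (-49 + √1837)*(-21589 - 7543) + 8478 = (-49 + √1837)*(-29132) + 8478 = (1427468 - 29132*√1837) + 8478 = 1435946 - 29132*√1837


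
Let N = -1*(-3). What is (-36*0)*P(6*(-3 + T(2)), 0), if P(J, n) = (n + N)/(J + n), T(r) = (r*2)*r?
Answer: 0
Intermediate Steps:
N = 3
T(r) = 2*r**2 (T(r) = (2*r)*r = 2*r**2)
P(J, n) = (3 + n)/(J + n) (P(J, n) = (n + 3)/(J + n) = (3 + n)/(J + n))
(-36*0)*P(6*(-3 + T(2)), 0) = (-36*0)*((3 + 0)/(6*(-3 + 2*2**2) + 0)) = 0*(3/(6*(-3 + 2*4) + 0)) = 0*(3/(6*(-3 + 8) + 0)) = 0*(3/(6*5 + 0)) = 0*(3/(30 + 0)) = 0*(3/30) = 0*((1/30)*3) = 0*(1/10) = 0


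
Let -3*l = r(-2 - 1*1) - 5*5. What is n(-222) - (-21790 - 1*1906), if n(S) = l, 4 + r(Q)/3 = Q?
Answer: 71134/3 ≈ 23711.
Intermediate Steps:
r(Q) = -12 + 3*Q
l = 46/3 (l = -((-12 + 3*(-2 - 1*1)) - 5*5)/3 = -((-12 + 3*(-2 - 1)) - 25)/3 = -((-12 + 3*(-3)) - 25)/3 = -((-12 - 9) - 25)/3 = -(-21 - 25)/3 = -⅓*(-46) = 46/3 ≈ 15.333)
n(S) = 46/3
n(-222) - (-21790 - 1*1906) = 46/3 - (-21790 - 1*1906) = 46/3 - (-21790 - 1906) = 46/3 - 1*(-23696) = 46/3 + 23696 = 71134/3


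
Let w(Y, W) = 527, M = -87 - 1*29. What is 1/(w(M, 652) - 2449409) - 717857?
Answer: -1757947085875/2448882 ≈ -7.1786e+5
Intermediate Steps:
M = -116 (M = -87 - 29 = -116)
1/(w(M, 652) - 2449409) - 717857 = 1/(527 - 2449409) - 717857 = 1/(-2448882) - 717857 = -1/2448882 - 717857 = -1757947085875/2448882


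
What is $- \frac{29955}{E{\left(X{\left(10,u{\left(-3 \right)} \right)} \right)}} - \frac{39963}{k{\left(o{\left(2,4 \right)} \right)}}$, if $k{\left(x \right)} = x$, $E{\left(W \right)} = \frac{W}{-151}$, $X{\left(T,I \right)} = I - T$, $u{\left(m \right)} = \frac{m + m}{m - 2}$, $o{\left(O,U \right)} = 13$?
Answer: $- \frac{295766697}{572} \approx -5.1707 \cdot 10^{5}$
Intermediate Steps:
$u{\left(m \right)} = \frac{2 m}{-2 + m}$
$E{\left(W \right)} = - \frac{W}{151}$ ($E{\left(W \right)} = W \left(- \frac{1}{151}\right) = - \frac{W}{151}$)
$- \frac{29955}{E{\left(X{\left(10,u{\left(-3 \right)} \right)} \right)}} - \frac{39963}{k{\left(o{\left(2,4 \right)} \right)}} = - \frac{29955}{\left(- \frac{1}{151}\right) \left(2 \left(-3\right) \frac{1}{-2 - 3} - 10\right)} - \frac{39963}{13} = - \frac{29955}{\left(- \frac{1}{151}\right) \left(2 \left(-3\right) \frac{1}{-5} - 10\right)} - \frac{39963}{13} = - \frac{29955}{\left(- \frac{1}{151}\right) \left(2 \left(-3\right) \left(- \frac{1}{5}\right) - 10\right)} - \frac{39963}{13} = - \frac{29955}{\left(- \frac{1}{151}\right) \left(\frac{6}{5} - 10\right)} - \frac{39963}{13} = - \frac{29955}{\left(- \frac{1}{151}\right) \left(- \frac{44}{5}\right)} - \frac{39963}{13} = - \frac{29955}{\frac{44}{755}} - \frac{39963}{13} = \left(-29955\right) \frac{755}{44} - \frac{39963}{13} = - \frac{22616025}{44} - \frac{39963}{13} = - \frac{295766697}{572}$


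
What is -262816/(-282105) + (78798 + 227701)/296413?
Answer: 164366979403/83619589365 ≈ 1.9657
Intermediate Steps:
-262816/(-282105) + (78798 + 227701)/296413 = -262816*(-1/282105) + 306499*(1/296413) = 262816/282105 + 306499/296413 = 164366979403/83619589365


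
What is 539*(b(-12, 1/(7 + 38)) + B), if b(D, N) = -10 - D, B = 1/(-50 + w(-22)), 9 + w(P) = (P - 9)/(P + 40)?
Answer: 1168552/1093 ≈ 1069.1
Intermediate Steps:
w(P) = -9 + (-9 + P)/(40 + P) (w(P) = -9 + (P - 9)/(P + 40) = -9 + (-9 + P)/(40 + P))
B = -18/1093 (B = 1/(-50 + (-369 - 8*(-22))/(40 - 22)) = 1/(-50 + (-369 + 176)/18) = 1/(-50 + (1/18)*(-193)) = 1/(-50 - 193/18) = 1/(-1093/18) = -18/1093 ≈ -0.016468)
539*(b(-12, 1/(7 + 38)) + B) = 539*((-10 - 1*(-12)) - 18/1093) = 539*((-10 + 12) - 18/1093) = 539*(2 - 18/1093) = 539*(2168/1093) = 1168552/1093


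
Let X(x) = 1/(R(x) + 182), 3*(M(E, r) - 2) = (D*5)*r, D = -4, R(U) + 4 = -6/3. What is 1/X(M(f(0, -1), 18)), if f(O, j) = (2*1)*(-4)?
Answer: 176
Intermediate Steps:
R(U) = -6 (R(U) = -4 - 6/3 = -4 - 6*⅓ = -4 - 2 = -6)
f(O, j) = -8 (f(O, j) = 2*(-4) = -8)
M(E, r) = 2 - 20*r/3 (M(E, r) = 2 + ((-4*5)*r)/3 = 2 + (-20*r)/3 = 2 - 20*r/3)
X(x) = 1/176 (X(x) = 1/(-6 + 182) = 1/176)
1/X(M(f(0, -1), 18)) = 1/(1/176) = 176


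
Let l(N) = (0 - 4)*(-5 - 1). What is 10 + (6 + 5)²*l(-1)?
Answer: 2914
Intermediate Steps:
l(N) = 24 (l(N) = -4*(-6) = 24)
10 + (6 + 5)²*l(-1) = 10 + (6 + 5)²*24 = 10 + 11²*24 = 10 + 121*24 = 10 + 2904 = 2914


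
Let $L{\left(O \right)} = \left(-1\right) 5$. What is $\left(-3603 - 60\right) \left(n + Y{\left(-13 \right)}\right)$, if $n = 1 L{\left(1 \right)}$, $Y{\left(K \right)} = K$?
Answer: $65934$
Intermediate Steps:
$L{\left(O \right)} = -5$
$n = -5$ ($n = 1 \left(-5\right) = -5$)
$\left(-3603 - 60\right) \left(n + Y{\left(-13 \right)}\right) = \left(-3603 - 60\right) \left(-5 - 13\right) = \left(-3663\right) \left(-18\right) = 65934$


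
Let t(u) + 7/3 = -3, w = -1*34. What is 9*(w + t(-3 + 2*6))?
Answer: -354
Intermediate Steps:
w = -34
t(u) = -16/3 (t(u) = -7/3 - 3 = -16/3)
9*(w + t(-3 + 2*6)) = 9*(-34 - 16/3) = 9*(-118/3) = -354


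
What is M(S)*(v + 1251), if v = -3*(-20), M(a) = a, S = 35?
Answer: 45885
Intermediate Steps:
v = 60
M(S)*(v + 1251) = 35*(60 + 1251) = 35*1311 = 45885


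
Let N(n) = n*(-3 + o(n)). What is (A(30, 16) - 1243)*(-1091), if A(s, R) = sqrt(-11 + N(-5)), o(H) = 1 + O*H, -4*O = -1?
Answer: 1356113 - 1091*sqrt(21)/2 ≈ 1.3536e+6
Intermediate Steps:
O = 1/4 (O = -1/4*(-1) = 1/4 ≈ 0.25000)
o(H) = 1 + H/4
N(n) = n*(-2 + n/4) (N(n) = n*(-3 + (1 + n/4)) = n*(-2 + n/4))
A(s, R) = sqrt(21)/2 (A(s, R) = sqrt(-11 + (1/4)*(-5)*(-8 - 5)) = sqrt(-11 + (1/4)*(-5)*(-13)) = sqrt(-11 + 65/4) = sqrt(21/4) = sqrt(21)/2)
(A(30, 16) - 1243)*(-1091) = (sqrt(21)/2 - 1243)*(-1091) = (-1243 + sqrt(21)/2)*(-1091) = 1356113 - 1091*sqrt(21)/2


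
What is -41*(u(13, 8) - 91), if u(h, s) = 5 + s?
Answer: 3198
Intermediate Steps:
-41*(u(13, 8) - 91) = -41*((5 + 8) - 91) = -41*(13 - 91) = -41*(-78) = 3198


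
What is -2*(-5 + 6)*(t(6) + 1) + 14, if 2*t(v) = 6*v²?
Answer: -204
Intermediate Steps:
t(v) = 3*v² (t(v) = (6*v²)/2 = 3*v²)
-2*(-5 + 6)*(t(6) + 1) + 14 = -2*(-5 + 6)*(3*6² + 1) + 14 = -2*(3*36 + 1) + 14 = -2*(108 + 1) + 14 = -2*109 + 14 = -218 + 14 = -204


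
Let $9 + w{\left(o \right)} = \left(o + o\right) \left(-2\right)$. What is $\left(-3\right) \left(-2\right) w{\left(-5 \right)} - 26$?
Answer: $40$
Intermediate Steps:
$w{\left(o \right)} = -9 - 4 o$ ($w{\left(o \right)} = -9 + \left(o + o\right) \left(-2\right) = -9 + 2 o \left(-2\right) = -9 - 4 o$)
$\left(-3\right) \left(-2\right) w{\left(-5 \right)} - 26 = \left(-3\right) \left(-2\right) \left(-9 - -20\right) - 26 = 6 \left(-9 + 20\right) - 26 = 6 \cdot 11 - 26 = 66 - 26 = 40$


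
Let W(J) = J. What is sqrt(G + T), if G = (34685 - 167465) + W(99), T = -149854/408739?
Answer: 11*I*sqrt(183196310102467)/408739 ≈ 364.25*I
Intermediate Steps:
T = -149854/408739 (T = -149854*1/408739 = -149854/408739 ≈ -0.36663)
G = -132681 (G = (34685 - 167465) + 99 = -132780 + 99 = -132681)
sqrt(G + T) = sqrt(-132681 - 149854/408739) = sqrt(-54232049113/408739) = 11*I*sqrt(183196310102467)/408739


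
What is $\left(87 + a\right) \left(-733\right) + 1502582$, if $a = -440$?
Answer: $1761331$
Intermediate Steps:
$\left(87 + a\right) \left(-733\right) + 1502582 = \left(87 - 440\right) \left(-733\right) + 1502582 = \left(-353\right) \left(-733\right) + 1502582 = 258749 + 1502582 = 1761331$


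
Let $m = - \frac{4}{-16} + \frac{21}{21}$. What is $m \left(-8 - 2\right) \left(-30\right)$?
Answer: $375$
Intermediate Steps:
$m = \frac{5}{4}$ ($m = \left(-4\right) \left(- \frac{1}{16}\right) + 21 \cdot \frac{1}{21} = \frac{1}{4} + 1 = \frac{5}{4} \approx 1.25$)
$m \left(-8 - 2\right) \left(-30\right) = \frac{5 \left(-8 - 2\right)}{4} \left(-30\right) = \frac{5}{4} \left(-10\right) \left(-30\right) = \left(- \frac{25}{2}\right) \left(-30\right) = 375$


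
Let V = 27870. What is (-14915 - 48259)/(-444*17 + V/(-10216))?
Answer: 107564264/12856373 ≈ 8.3666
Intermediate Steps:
(-14915 - 48259)/(-444*17 + V/(-10216)) = (-14915 - 48259)/(-444*17 + 27870/(-10216)) = -63174/(-7548 + 27870*(-1/10216)) = -63174/(-7548 - 13935/5108) = -63174/(-38569119/5108) = -63174*(-5108/38569119) = 107564264/12856373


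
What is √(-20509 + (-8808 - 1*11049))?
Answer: I*√40366 ≈ 200.91*I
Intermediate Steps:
√(-20509 + (-8808 - 1*11049)) = √(-20509 + (-8808 - 11049)) = √(-20509 - 19857) = √(-40366) = I*√40366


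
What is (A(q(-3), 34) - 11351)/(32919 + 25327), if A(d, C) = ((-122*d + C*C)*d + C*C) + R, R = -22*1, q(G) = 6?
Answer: -7673/58246 ≈ -0.13173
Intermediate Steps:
R = -22
A(d, C) = -22 + C² + d*(C² - 122*d) (A(d, C) = ((-122*d + C*C)*d + C*C) - 22 = ((-122*d + C²)*d + C²) - 22 = ((C² - 122*d)*d + C²) - 22 = (d*(C² - 122*d) + C²) - 22 = (C² + d*(C² - 122*d)) - 22 = -22 + C² + d*(C² - 122*d))
(A(q(-3), 34) - 11351)/(32919 + 25327) = ((-22 + 34² - 122*6² + 6*34²) - 11351)/(32919 + 25327) = ((-22 + 1156 - 122*36 + 6*1156) - 11351)/58246 = ((-22 + 1156 - 4392 + 6936) - 11351)*(1/58246) = (3678 - 11351)*(1/58246) = -7673*1/58246 = -7673/58246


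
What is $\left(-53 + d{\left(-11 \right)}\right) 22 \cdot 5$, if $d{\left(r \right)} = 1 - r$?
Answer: $-4510$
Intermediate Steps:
$\left(-53 + d{\left(-11 \right)}\right) 22 \cdot 5 = \left(-53 + \left(1 - -11\right)\right) 22 \cdot 5 = \left(-53 + \left(1 + 11\right)\right) 110 = \left(-53 + 12\right) 110 = \left(-41\right) 110 = -4510$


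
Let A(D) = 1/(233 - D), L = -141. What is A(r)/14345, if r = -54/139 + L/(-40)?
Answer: 1112/3666699629 ≈ 3.0327e-7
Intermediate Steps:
r = 17439/5560 (r = -54/139 - 141/(-40) = -54*1/139 - 141*(-1/40) = -54/139 + 141/40 = 17439/5560 ≈ 3.1365)
A(r)/14345 = -1/(-233 + 17439/5560)/14345 = -1/(-1278041/5560)*(1/14345) = -1*(-5560/1278041)*(1/14345) = (5560/1278041)*(1/14345) = 1112/3666699629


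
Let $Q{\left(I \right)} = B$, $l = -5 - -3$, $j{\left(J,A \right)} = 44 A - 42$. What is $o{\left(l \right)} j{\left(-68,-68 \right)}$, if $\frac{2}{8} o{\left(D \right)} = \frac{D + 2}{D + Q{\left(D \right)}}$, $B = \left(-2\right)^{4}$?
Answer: $0$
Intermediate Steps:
$j{\left(J,A \right)} = -42 + 44 A$
$B = 16$
$l = -2$ ($l = -5 + 3 = -2$)
$Q{\left(I \right)} = 16$
$o{\left(D \right)} = \frac{4 \left(2 + D\right)}{16 + D}$ ($o{\left(D \right)} = 4 \frac{D + 2}{D + 16} = 4 \frac{2 + D}{16 + D} = \frac{4 \left(2 + D\right)}{16 + D}$)
$o{\left(l \right)} j{\left(-68,-68 \right)} = \frac{4 \left(2 - 2\right)}{16 - 2} \left(-42 + 44 \left(-68\right)\right) = 4 \cdot \frac{1}{14} \cdot 0 \left(-42 - 2992\right) = 4 \cdot \frac{1}{14} \cdot 0 \left(-3034\right) = 0 \left(-3034\right) = 0$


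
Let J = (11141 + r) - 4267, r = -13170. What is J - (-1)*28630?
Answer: 22334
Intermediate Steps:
J = -6296 (J = (11141 - 13170) - 4267 = -2029 - 4267 = -6296)
J - (-1)*28630 = -6296 - (-1)*28630 = -6296 - 1*(-28630) = -6296 + 28630 = 22334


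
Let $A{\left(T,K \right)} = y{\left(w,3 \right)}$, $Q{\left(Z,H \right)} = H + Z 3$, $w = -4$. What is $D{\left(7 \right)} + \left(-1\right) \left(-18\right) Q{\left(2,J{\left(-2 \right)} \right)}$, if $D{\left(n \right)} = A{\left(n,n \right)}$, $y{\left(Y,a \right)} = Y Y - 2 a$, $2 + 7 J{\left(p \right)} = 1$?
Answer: $\frac{808}{7} \approx 115.43$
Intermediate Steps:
$J{\left(p \right)} = - \frac{1}{7}$ ($J{\left(p \right)} = - \frac{2}{7} + \frac{1}{7} \cdot 1 = - \frac{2}{7} + \frac{1}{7} = - \frac{1}{7}$)
$Q{\left(Z,H \right)} = H + 3 Z$
$y{\left(Y,a \right)} = Y^{2} - 2 a$
$A{\left(T,K \right)} = 10$ ($A{\left(T,K \right)} = \left(-4\right)^{2} - 6 = 16 - 6 = 10$)
$D{\left(n \right)} = 10$
$D{\left(7 \right)} + \left(-1\right) \left(-18\right) Q{\left(2,J{\left(-2 \right)} \right)} = 10 + \left(-1\right) \left(-18\right) \left(- \frac{1}{7} + 3 \cdot 2\right) = 10 + 18 \left(- \frac{1}{7} + 6\right) = 10 + 18 \cdot \frac{41}{7} = 10 + \frac{738}{7} = \frac{808}{7}$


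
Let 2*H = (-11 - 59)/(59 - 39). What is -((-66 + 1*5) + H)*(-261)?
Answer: -65511/4 ≈ -16378.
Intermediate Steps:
H = -7/4 (H = ((-11 - 59)/(59 - 39))/2 = (-70/20)/2 = (-70*1/20)/2 = (½)*(-7/2) = -7/4 ≈ -1.7500)
-((-66 + 1*5) + H)*(-261) = -((-66 + 1*5) - 7/4)*(-261) = -((-66 + 5) - 7/4)*(-261) = -(-61 - 7/4)*(-261) = -1*(-251/4)*(-261) = (251/4)*(-261) = -65511/4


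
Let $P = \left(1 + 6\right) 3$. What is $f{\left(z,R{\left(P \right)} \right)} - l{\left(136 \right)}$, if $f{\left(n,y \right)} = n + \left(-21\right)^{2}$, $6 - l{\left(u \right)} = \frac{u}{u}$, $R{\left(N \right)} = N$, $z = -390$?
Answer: $46$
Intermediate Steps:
$P = 21$ ($P = 7 \cdot 3 = 21$)
$l{\left(u \right)} = 5$ ($l{\left(u \right)} = 6 - \frac{u}{u} = 6 - 1 = 5$)
$f{\left(n,y \right)} = 441 + n$ ($f{\left(n,y \right)} = n + 441 = 441 + n$)
$f{\left(z,R{\left(P \right)} \right)} - l{\left(136 \right)} = \left(441 - 390\right) - 5 = 51 - 5 = 46$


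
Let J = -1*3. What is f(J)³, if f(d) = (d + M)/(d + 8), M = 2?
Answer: -1/125 ≈ -0.0080000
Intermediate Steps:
J = -3
f(d) = (2 + d)/(8 + d) (f(d) = (d + 2)/(d + 8) = (2 + d)/(8 + d))
f(J)³ = ((2 - 3)/(8 - 3))³ = (-1/5)³ = ((⅕)*(-1))³ = (-⅕)³ = -1/125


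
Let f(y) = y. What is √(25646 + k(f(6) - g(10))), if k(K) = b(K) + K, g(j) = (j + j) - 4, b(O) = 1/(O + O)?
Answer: √2563595/10 ≈ 160.11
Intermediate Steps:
b(O) = 1/(2*O)
g(j) = -4 + 2*j (g(j) = 2*j - 4 = -4 + 2*j)
k(K) = K + 1/(2*K) (k(K) = 1/(2*K) + K = K + 1/(2*K))
√(25646 + k(f(6) - g(10))) = √(25646 + ((6 - (-4 + 2*10)) + 1/(2*(6 - (-4 + 2*10))))) = √(25646 + ((6 - (-4 + 20)) + 1/(2*(6 - (-4 + 20))))) = √(25646 + ((6 - 1*16) + 1/(2*(6 - 1*16)))) = √(25646 + ((6 - 16) + 1/(2*(6 - 16)))) = √(25646 + (-10 + (½)/(-10))) = √(25646 + (-10 + (½)*(-⅒))) = √(25646 + (-10 - 1/20)) = √(25646 - 201/20) = √(512719/20) = √2563595/10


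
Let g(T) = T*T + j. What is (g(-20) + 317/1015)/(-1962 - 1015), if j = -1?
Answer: -405302/3021655 ≈ -0.13413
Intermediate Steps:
g(T) = -1 + T**2 (g(T) = T*T - 1 = T**2 - 1 = -1 + T**2)
(g(-20) + 317/1015)/(-1962 - 1015) = ((-1 + (-20)**2) + 317/1015)/(-1962 - 1015) = ((-1 + 400) + 317*(1/1015))/(-2977) = (399 + 317/1015)*(-1/2977) = (405302/1015)*(-1/2977) = -405302/3021655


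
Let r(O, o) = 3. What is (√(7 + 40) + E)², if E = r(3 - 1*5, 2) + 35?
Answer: (38 + √47)² ≈ 2012.0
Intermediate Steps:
E = 38 (E = 3 + 35 = 38)
(√(7 + 40) + E)² = (√(7 + 40) + 38)² = (√47 + 38)² = (38 + √47)²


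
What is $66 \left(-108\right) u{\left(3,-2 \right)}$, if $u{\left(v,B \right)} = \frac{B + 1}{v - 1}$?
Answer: $3564$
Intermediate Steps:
$u{\left(v,B \right)} = \frac{1 + B}{-1 + v}$
$66 \left(-108\right) u{\left(3,-2 \right)} = 66 \left(-108\right) \frac{1 - 2}{-1 + 3} = - 7128 \cdot \frac{1}{2} \left(-1\right) = \left(-7128\right) \left(- \frac{1}{2}\right) = 3564$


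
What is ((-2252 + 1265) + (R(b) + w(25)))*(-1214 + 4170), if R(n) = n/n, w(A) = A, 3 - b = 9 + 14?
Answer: -2840716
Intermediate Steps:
b = -20 (b = 3 - (9 + 14) = 3 - 1*23 = 3 - 23 = -20)
R(n) = 1
((-2252 + 1265) + (R(b) + w(25)))*(-1214 + 4170) = ((-2252 + 1265) + (1 + 25))*(-1214 + 4170) = (-987 + 26)*2956 = -961*2956 = -2840716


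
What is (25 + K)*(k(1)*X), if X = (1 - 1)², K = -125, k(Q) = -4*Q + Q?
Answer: 0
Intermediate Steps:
k(Q) = -3*Q
X = 0 (X = 0² = 0)
(25 + K)*(k(1)*X) = (25 - 125)*(-3*1*0) = -(-300)*0 = -100*0 = 0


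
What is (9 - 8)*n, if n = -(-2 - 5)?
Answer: 7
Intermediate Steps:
n = 7 (n = -1*(-7) = 7)
(9 - 8)*n = (9 - 8)*7 = 1*7 = 7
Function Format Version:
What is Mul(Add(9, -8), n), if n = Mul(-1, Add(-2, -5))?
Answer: 7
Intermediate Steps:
n = 7 (n = Mul(-1, -7) = 7)
Mul(Add(9, -8), n) = Mul(Add(9, -8), 7) = Mul(1, 7) = 7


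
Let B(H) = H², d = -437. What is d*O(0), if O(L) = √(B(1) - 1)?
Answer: 0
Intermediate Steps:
O(L) = 0 (O(L) = √(1² - 1) = √(1 - 1) = √0 = 0)
d*O(0) = -437*0 = 0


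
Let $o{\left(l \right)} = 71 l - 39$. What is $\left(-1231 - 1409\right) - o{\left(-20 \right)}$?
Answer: $-1181$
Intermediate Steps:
$o{\left(l \right)} = -39 + 71 l$
$\left(-1231 - 1409\right) - o{\left(-20 \right)} = \left(-1231 - 1409\right) - \left(-39 + 71 \left(-20\right)\right) = \left(-1231 - 1409\right) - \left(-39 - 1420\right) = -2640 - -1459 = -2640 + 1459 = -1181$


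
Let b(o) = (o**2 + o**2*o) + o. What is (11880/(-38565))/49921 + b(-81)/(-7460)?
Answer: 22459035445977/319155935620 ≈ 70.370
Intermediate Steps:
b(o) = o + o**2 + o**3 (b(o) = (o**2 + o**3) + o = o + o**2 + o**3)
(11880/(-38565))/49921 + b(-81)/(-7460) = (11880/(-38565))/49921 - 81*(1 - 81 + (-81)**2)/(-7460) = (11880*(-1/38565))*(1/49921) - 81*(1 - 81 + 6561)*(-1/7460) = -264/857*1/49921 - 81*6481*(-1/7460) = -264/42782297 - 524961*(-1/7460) = -264/42782297 + 524961/7460 = 22459035445977/319155935620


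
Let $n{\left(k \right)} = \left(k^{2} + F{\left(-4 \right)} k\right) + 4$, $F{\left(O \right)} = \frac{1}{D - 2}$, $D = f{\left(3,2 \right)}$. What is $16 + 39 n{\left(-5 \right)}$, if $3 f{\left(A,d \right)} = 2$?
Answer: $\frac{5173}{4} \approx 1293.3$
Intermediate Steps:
$f{\left(A,d \right)} = \frac{2}{3}$ ($f{\left(A,d \right)} = \frac{1}{3} \cdot 2 = \frac{2}{3}$)
$D = \frac{2}{3} \approx 0.66667$
$F{\left(O \right)} = - \frac{3}{4}$ ($F{\left(O \right)} = \frac{1}{\frac{2}{3} - 2} = \frac{1}{- \frac{4}{3}} = - \frac{3}{4}$)
$n{\left(k \right)} = 4 + k^{2} - \frac{3 k}{4}$ ($n{\left(k \right)} = \left(k^{2} - \frac{3 k}{4}\right) + 4 = 4 + k^{2} - \frac{3 k}{4}$)
$16 + 39 n{\left(-5 \right)} = 16 + 39 \left(4 + \left(-5\right)^{2} - - \frac{15}{4}\right) = 16 + 39 \left(4 + 25 + \frac{15}{4}\right) = 16 + 39 \cdot \frac{131}{4} = 16 + \frac{5109}{4} = \frac{5173}{4}$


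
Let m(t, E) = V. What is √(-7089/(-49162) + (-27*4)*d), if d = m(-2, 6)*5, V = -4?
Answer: √5220857356458/49162 ≈ 46.477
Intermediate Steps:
m(t, E) = -4
d = -20 (d = -4*5 = -20)
√(-7089/(-49162) + (-27*4)*d) = √(-7089/(-49162) - 27*4*(-20)) = √(-7089*(-1/49162) - 108*(-20)) = √(7089/49162 + 2160) = √(106197009/49162) = √5220857356458/49162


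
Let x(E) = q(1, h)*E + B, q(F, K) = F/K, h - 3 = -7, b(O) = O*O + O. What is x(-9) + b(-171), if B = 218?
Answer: 117161/4 ≈ 29290.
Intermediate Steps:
b(O) = O + O² (b(O) = O² + O = O + O²)
h = -4 (h = 3 - 7 = -4)
x(E) = 218 - E/4 (x(E) = (1/(-4))*E + 218 = (1*(-¼))*E + 218 = -E/4 + 218 = 218 - E/4)
x(-9) + b(-171) = (218 - ¼*(-9)) - 171*(1 - 171) = (218 + 9/4) - 171*(-170) = 881/4 + 29070 = 117161/4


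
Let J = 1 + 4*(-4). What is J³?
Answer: -3375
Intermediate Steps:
J = -15 (J = 1 - 16 = -15)
J³ = (-15)³ = -3375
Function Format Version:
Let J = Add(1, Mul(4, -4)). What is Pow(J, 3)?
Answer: -3375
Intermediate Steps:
J = -15 (J = Add(1, -16) = -15)
Pow(J, 3) = Pow(-15, 3) = -3375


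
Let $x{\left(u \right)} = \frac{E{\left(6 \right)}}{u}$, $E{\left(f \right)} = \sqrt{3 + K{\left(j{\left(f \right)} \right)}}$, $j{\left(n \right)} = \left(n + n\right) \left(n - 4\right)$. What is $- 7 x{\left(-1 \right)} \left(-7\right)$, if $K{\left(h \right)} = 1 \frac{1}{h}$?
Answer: $- \frac{49 \sqrt{438}}{12} \approx -85.458$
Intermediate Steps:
$j{\left(n \right)} = 2 n \left(-4 + n\right)$
$K{\left(h \right)} = \frac{1}{h}$
$E{\left(f \right)} = \sqrt{3 + \frac{1}{2 f \left(-4 + f\right)}}$
$x{\left(u \right)} = \frac{\sqrt{438}}{12 u}$ ($x{\left(u \right)} = \frac{\frac{1}{2} \sqrt{12 + \frac{2}{6 \left(-4 + 6\right)}}}{u} = \frac{\frac{1}{2} \sqrt{12 + 2 \cdot \frac{1}{6} \cdot \frac{1}{2}}}{u} = \frac{\frac{1}{2} \sqrt{12 + \frac{1}{6}}}{u} = \frac{\frac{1}{2} \sqrt{\frac{73}{6}}}{u} = \frac{\frac{1}{2} \frac{\sqrt{438}}{6}}{u} = \frac{\frac{1}{12} \sqrt{438}}{u} = \frac{\sqrt{438}}{12 u}$)
$- 7 x{\left(-1 \right)} \left(-7\right) = - 7 \frac{\sqrt{438}}{12 \left(-1\right)} \left(-7\right) = - 7 \cdot \frac{1}{12} \sqrt{438} \left(-1\right) \left(-7\right) = - 7 \left(- \frac{\sqrt{438}}{12}\right) \left(-7\right) = \frac{7 \sqrt{438}}{12} \left(-7\right) = - \frac{49 \sqrt{438}}{12}$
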